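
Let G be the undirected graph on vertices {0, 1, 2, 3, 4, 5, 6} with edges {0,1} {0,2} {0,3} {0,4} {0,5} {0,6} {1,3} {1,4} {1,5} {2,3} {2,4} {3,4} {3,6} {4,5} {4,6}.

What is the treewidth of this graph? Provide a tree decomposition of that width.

Each bag holds 4 vertices, so the decomposition has width 3, which upper-bounds the treewidth. For the lower bound, the 4 vertices {0, 1, 3, 4} are pairwise adjacent, and any tree decomposition puts a clique entirely inside one bag — forcing width ≥ 3. Hence tw(G) = 3 exactly.

Treewidth 3.
One such decomposition:
Bags: B1 = {0, 2, 3, 4}  B2 = {0, 3, 4, 6}  B3 = {0, 1, 3, 4}  B4 = {0, 1, 4, 5}
Tree: B1–B2, B1–B3, B3–B4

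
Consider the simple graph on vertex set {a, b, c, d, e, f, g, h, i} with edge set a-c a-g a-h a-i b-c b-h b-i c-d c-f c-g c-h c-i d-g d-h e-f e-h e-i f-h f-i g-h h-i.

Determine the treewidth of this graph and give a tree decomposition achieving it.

Treewidth 3.
One optimal decomposition is:
Bags: B1 = {a, c, h, i}  B2 = {a, c, g, h}  B3 = {b, c, h, i}  B4 = {c, f, h, i}  B5 = {e, f, h, i}  B6 = {c, d, g, h}
Tree: B1–B2, B1–B3, B3–B4, B4–B5, B2–B6

The largest bag has 4 vertices, giving width 3; this decomposition certifies tw(G) ≤ 3. Conversely, {e, f, h, i} is a clique of size 4, and the vertices of any clique must share a bag in every tree decomposition; so some bag has ≥ 4 vertices and tw(G) ≥ 3. The upper and lower bounds meet at 3, so that is the treewidth.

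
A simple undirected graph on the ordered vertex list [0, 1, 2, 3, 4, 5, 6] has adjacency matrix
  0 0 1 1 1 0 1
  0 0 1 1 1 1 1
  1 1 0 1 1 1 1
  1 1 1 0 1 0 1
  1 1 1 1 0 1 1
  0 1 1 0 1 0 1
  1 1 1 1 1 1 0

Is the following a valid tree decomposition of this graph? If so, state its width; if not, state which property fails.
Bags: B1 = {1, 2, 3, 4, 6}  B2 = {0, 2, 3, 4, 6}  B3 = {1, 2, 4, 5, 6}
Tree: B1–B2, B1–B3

Yes; width 4.

Vertex coverage: the bags together contain {0, 1, 2, 3, 4, 5, 6}, the full vertex set. Edge coverage: each edge of G has both endpoints in at least one bag. Running intersection: for every vertex, the bags containing it form a connected subtree. All three properties hold, so this is a valid tree decomposition of width max|bag| − 1 = 4, and hence tw(G) ≤ 4.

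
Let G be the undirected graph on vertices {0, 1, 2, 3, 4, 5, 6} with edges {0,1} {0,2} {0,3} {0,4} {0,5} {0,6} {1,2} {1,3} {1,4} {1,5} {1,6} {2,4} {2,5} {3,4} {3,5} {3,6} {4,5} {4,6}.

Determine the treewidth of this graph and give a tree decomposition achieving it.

Treewidth 4.
Bags: B1 = {0, 1, 3, 4, 5}  B2 = {0, 1, 2, 4, 5}  B3 = {0, 1, 3, 4, 6}
Tree: B1–B2, B1–B3

Every bag has size at most 5, so the width is 5 − 1 = 4 and tw(G) ≤ 4. On the other hand G contains the 5-clique {0, 1, 2, 4, 5}. A clique must lie in a single bag of any decomposition, so no decomposition can have width below 4. The upper and lower bounds meet at 4, so that is the treewidth.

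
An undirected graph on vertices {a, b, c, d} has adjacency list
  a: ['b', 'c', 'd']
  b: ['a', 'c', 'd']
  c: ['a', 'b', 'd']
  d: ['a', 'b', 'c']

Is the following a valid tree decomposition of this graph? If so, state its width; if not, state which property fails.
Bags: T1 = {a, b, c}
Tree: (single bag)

No — vertex d appears in no bag.

A tree decomposition must satisfy three properties: every vertex lies in some bag; for every edge, both endpoints lie together in some bag; and for every vertex, the bags containing it form a connected subtree. Here vertex d appears in no bag, so the decomposition is invalid.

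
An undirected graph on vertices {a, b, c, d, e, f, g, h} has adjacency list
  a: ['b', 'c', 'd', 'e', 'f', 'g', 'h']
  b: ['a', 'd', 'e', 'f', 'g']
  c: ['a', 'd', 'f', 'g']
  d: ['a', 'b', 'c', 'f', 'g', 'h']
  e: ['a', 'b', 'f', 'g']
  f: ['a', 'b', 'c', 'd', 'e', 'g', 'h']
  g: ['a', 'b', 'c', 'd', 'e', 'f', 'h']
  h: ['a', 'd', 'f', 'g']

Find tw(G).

4

A width-4 tree decomposition is:
Bags: B1 = {a, d, f, g, h}  B2 = {a, b, d, f, g}  B3 = {a, c, d, f, g}  B4 = {a, b, e, f, g}
Tree: B1–B2, B2–B3, B2–B4
Every bag has size at most 5, so the width is 5 − 1 = 4 and tw(G) ≤ 4. For the lower bound, the 5 vertices {a, d, f, g, h} are pairwise adjacent, and any tree decomposition puts a clique entirely inside one bag — forcing width ≥ 4. Combining the bounds, tw(G) = 4.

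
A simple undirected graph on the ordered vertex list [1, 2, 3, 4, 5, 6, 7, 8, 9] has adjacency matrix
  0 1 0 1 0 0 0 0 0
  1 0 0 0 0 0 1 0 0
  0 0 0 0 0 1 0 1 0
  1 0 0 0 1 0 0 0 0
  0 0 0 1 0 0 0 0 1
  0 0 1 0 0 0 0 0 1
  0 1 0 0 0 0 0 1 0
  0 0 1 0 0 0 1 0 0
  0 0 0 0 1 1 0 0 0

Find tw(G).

2

A width-2 tree decomposition is:
Bags: B1 = {2, 7, 8}  B2 = {1, 2, 8}  B3 = {1, 4, 8}  B4 = {4, 5, 8}  B5 = {5, 8, 9}  B6 = {6, 8, 9}  B7 = {3, 6, 8}
Tree: B1–B2, B2–B3, B3–B4, B4–B5, B5–B6, B6–B7
Each bag holds 3 vertices, so the decomposition has width 2, which upper-bounds the treewidth. For the lower bound, G contains the cycle 8–7–2–1–4–5–9–6–3–8, so G is not a forest; only forests have treewidth ≤ 1, hence tw(G) ≥ 2. The upper and lower bounds meet at 2, so that is the treewidth.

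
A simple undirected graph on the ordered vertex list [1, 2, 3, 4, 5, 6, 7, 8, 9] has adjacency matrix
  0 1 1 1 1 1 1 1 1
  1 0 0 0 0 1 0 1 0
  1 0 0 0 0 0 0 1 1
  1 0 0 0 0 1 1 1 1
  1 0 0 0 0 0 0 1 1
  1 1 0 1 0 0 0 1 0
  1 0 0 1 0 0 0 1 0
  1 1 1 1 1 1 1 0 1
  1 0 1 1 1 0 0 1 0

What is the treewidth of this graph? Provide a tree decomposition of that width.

Treewidth 3.
One optimal decomposition is:
Bags: B1 = {1, 4, 8, 9}  B2 = {1, 3, 8, 9}  B3 = {1, 4, 7, 8}  B4 = {1, 4, 6, 8}  B5 = {1, 5, 8, 9}  B6 = {1, 2, 6, 8}
Tree: B1–B2, B1–B3, B3–B4, B2–B5, B4–B6

Every bag has size at most 4, so the width is 4 − 1 = 3 and tw(G) ≤ 3. For the lower bound, the 4 vertices {1, 2, 6, 8} are pairwise adjacent, and any tree decomposition puts a clique entirely inside one bag — forcing width ≥ 3. Hence tw(G) = 3 exactly.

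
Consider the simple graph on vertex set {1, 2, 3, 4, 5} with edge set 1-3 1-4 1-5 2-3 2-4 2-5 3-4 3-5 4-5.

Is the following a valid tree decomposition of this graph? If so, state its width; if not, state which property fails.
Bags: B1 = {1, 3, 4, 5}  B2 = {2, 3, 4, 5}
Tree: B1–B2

Yes; width 3.

Every vertex of G appears in some bag (union = {1, 2, 3, 4, 5}); every edge is covered by a bag; and for each vertex v the set of bags containing v is connected in the bag tree. The decomposition is therefore valid. The largest bag has 4 vertices, so the width is 3.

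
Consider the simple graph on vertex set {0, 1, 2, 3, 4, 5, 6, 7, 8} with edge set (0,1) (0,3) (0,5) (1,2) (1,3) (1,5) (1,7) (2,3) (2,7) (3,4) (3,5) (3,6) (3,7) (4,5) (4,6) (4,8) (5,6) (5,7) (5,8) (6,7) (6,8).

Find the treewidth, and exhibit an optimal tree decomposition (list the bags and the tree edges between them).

The largest bag has 4 vertices, giving width 3; this decomposition certifies tw(G) ≤ 3. For the lower bound, the 4 vertices {4, 5, 6, 8} are pairwise adjacent, and any tree decomposition puts a clique entirely inside one bag — forcing width ≥ 3. The upper and lower bounds meet at 3, so that is the treewidth.

Treewidth 3.
One such decomposition:
Bags: B1 = {3, 4, 5, 6}  B2 = {3, 5, 6, 7}  B3 = {1, 3, 5, 7}  B4 = {0, 1, 3, 5}  B5 = {4, 5, 6, 8}  B6 = {1, 2, 3, 7}
Tree: B1–B2, B2–B3, B3–B4, B1–B5, B3–B6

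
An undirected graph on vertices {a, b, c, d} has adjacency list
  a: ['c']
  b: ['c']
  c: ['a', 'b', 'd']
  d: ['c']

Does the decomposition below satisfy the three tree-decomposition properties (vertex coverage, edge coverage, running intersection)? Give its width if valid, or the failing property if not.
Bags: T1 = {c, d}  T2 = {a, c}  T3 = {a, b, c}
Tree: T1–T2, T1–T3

No — bags containing vertex a are not connected in the tree.

A tree decomposition must satisfy three properties: every vertex lies in some bag; for every edge, both endpoints lie together in some bag; and for every vertex, the bags containing it form a connected subtree. Here bags containing vertex a are not connected in the tree, so the decomposition is invalid.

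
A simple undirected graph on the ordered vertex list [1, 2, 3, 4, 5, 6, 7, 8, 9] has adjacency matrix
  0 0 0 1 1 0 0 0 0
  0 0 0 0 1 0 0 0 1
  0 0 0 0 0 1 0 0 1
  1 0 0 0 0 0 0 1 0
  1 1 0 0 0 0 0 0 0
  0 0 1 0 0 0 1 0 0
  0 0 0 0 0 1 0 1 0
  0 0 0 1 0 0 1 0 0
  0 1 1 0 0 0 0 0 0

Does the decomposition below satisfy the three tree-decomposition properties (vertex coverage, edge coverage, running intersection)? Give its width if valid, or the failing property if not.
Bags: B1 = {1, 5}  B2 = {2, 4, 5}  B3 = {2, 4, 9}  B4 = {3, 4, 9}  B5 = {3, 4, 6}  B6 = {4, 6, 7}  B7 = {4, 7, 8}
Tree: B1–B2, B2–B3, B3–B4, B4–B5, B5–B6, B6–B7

No — edge (4,1) lies in no bag.

A tree decomposition must satisfy three properties: every vertex lies in some bag; for every edge, both endpoints lie together in some bag; and for every vertex, the bags containing it form a connected subtree. Here edge (4,1) lies in no bag, so the decomposition is invalid.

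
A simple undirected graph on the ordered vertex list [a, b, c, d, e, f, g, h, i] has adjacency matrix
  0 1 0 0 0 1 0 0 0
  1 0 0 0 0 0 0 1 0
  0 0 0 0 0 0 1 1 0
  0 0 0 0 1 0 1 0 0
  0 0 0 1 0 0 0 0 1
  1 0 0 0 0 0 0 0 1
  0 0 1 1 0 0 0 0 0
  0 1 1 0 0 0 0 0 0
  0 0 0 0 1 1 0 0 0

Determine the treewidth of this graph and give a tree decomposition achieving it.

Every bag has size at most 3, so the width is 3 − 1 = 2 and tw(G) ≤ 2. For the lower bound, G contains the cycle d–e–i–f–a–b–h–c–g–d, so G is not a forest; only forests have treewidth ≤ 1, hence tw(G) ≥ 2. Hence tw(G) = 2 exactly.

Treewidth 2.
One such decomposition:
Bags: B1 = {d, e, i}  B2 = {d, f, i}  B3 = {a, d, f}  B4 = {a, b, d}  B5 = {b, d, h}  B6 = {c, d, h}  B7 = {c, d, g}
Tree: B1–B2, B2–B3, B3–B4, B4–B5, B5–B6, B6–B7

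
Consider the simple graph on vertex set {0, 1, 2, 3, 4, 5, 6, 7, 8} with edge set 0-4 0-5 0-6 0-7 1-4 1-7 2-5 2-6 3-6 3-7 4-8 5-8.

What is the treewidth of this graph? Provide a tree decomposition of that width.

Every bag has size at most 4, so the width is 4 − 1 = 3 and tw(G) ≤ 3. For the lower bound: the 4 vertex sets {2,5,8}, {4}, {0}, {1,3,6,7} are disjoint, each induces a connected subgraph, and every pair is joined by at least one edge of G. Contracting each set to a single vertex therefore yields K_{4} as a minor, and since treewidth is minor-monotone, tw(G) ≥ tw(K_{4}) = 3. The upper and lower bounds meet at 3, so that is the treewidth.

Treewidth 3.
One such decomposition:
Bags: B1 = {2, 4, 5, 8}  B2 = {0, 2, 4, 5}  B3 = {0, 2, 4, 6}  B4 = {0, 1, 4, 6}  B5 = {0, 1, 6, 7}  B6 = {1, 3, 6, 7}
Tree: B1–B2, B2–B3, B3–B4, B4–B5, B5–B6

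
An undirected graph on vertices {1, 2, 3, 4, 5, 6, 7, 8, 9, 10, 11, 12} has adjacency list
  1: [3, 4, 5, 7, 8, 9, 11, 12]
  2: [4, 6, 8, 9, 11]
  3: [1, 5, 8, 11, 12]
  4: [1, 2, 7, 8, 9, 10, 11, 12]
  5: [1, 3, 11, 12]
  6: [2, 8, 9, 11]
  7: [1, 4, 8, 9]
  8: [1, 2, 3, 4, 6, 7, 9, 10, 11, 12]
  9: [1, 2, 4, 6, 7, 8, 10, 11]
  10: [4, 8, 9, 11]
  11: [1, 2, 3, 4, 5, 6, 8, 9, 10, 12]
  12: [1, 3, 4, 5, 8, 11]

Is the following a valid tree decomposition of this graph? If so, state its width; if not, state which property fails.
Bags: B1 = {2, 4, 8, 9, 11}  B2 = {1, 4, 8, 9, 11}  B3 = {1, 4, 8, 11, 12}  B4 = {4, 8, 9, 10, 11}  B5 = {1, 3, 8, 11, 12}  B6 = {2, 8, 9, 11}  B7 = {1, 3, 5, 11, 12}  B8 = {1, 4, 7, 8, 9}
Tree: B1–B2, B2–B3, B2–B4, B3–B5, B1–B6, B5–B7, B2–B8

A tree decomposition must satisfy three properties: every vertex lies in some bag; for every edge, both endpoints lie together in some bag; and for every vertex, the bags containing it form a connected subtree. Here vertex 6 appears in no bag, so the decomposition is invalid.

No — vertex 6 appears in no bag.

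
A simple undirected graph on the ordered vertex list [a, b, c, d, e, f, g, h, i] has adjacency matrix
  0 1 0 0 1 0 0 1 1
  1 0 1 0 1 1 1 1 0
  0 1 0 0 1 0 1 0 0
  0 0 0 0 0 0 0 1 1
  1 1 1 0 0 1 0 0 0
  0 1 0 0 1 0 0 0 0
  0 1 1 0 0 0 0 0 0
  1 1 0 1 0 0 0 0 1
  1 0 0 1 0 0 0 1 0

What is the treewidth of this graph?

A width-2 tree decomposition is:
Bags: B1 = {a, b, h}  B2 = {a, b, e}  B3 = {a, h, i}  B4 = {b, c, e}  B5 = {d, h, i}  B6 = {b, c, g}  B7 = {b, e, f}
Tree: B1–B2, B1–B3, B2–B4, B3–B5, B4–B6, B2–B7
Every bag has size at most 3, so the width is 3 − 1 = 2 and tw(G) ≤ 2. For the lower bound, the 3 vertices {d, h, i} are pairwise adjacent, and any tree decomposition puts a clique entirely inside one bag — forcing width ≥ 2. Therefore the treewidth is 2.

2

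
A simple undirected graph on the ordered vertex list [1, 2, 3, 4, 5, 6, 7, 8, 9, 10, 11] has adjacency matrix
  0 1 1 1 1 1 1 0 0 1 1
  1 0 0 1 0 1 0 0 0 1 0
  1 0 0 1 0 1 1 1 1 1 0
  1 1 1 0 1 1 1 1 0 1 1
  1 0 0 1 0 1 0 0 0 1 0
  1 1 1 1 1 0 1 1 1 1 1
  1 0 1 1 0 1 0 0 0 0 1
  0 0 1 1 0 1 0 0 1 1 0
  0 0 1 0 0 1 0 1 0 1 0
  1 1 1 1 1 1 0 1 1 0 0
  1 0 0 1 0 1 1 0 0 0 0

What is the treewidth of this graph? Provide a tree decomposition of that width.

Every bag has size at most 5, so the width is 5 − 1 = 4 and tw(G) ≤ 4. On the other hand G contains the 5-clique {3, 6, 8, 9, 10}. A clique must lie in a single bag of any decomposition, so no decomposition can have width below 4. Hence tw(G) = 4 exactly.

Treewidth 4.
One such decomposition:
Bags: B1 = {3, 4, 6, 8, 10}  B2 = {1, 3, 4, 6, 10}  B3 = {1, 2, 4, 6, 10}  B4 = {1, 3, 4, 6, 7}  B5 = {1, 4, 6, 7, 11}  B6 = {1, 4, 5, 6, 10}  B7 = {3, 6, 8, 9, 10}
Tree: B1–B2, B2–B3, B2–B4, B4–B5, B3–B6, B1–B7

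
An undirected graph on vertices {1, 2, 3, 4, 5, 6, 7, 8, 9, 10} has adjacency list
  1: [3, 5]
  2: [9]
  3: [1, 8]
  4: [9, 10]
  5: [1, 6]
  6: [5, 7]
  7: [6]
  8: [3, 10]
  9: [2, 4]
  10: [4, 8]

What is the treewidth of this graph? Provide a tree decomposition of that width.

The largest bag has 2 vertices, giving width 1; this decomposition certifies tw(G) ≤ 1. G has an edge, so its treewidth is at least 1. Therefore the treewidth is 1.

Treewidth 1.
One optimal decomposition is:
Bags: B1 = {2, 9}  B2 = {4, 9}  B3 = {4, 10}  B4 = {8, 10}  B5 = {3, 8}  B6 = {1, 3}  B7 = {1, 5}  B8 = {5, 6}  B9 = {6, 7}
Tree: B1–B2, B2–B3, B3–B4, B4–B5, B5–B6, B6–B7, B7–B8, B8–B9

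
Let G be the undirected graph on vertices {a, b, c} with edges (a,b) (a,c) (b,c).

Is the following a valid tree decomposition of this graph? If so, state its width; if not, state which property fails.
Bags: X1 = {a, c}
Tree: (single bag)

No — vertex b appears in no bag.

A tree decomposition must satisfy three properties: every vertex lies in some bag; for every edge, both endpoints lie together in some bag; and for every vertex, the bags containing it form a connected subtree. Here vertex b appears in no bag, so the decomposition is invalid.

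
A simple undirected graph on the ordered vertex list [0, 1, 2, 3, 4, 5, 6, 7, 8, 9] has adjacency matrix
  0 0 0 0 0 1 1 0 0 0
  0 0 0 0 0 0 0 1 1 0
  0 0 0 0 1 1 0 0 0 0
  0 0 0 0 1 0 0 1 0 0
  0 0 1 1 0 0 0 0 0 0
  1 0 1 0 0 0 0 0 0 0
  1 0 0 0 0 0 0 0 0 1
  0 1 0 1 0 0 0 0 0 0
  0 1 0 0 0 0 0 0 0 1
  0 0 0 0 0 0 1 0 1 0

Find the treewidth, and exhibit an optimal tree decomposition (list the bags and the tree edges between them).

Every bag has size at most 3, so the width is 3 − 1 = 2 and tw(G) ≤ 2. For the lower bound, G contains the cycle 9–8–1–7–3–4–2–5–0–6–9, so G is not a forest; only forests have treewidth ≤ 1, hence tw(G) ≥ 2. Hence tw(G) = 2 exactly.

Treewidth 2.
Bags: B1 = {1, 8, 9}  B2 = {1, 7, 9}  B3 = {3, 7, 9}  B4 = {3, 4, 9}  B5 = {2, 4, 9}  B6 = {2, 5, 9}  B7 = {0, 5, 9}  B8 = {0, 6, 9}
Tree: B1–B2, B2–B3, B3–B4, B4–B5, B5–B6, B6–B7, B7–B8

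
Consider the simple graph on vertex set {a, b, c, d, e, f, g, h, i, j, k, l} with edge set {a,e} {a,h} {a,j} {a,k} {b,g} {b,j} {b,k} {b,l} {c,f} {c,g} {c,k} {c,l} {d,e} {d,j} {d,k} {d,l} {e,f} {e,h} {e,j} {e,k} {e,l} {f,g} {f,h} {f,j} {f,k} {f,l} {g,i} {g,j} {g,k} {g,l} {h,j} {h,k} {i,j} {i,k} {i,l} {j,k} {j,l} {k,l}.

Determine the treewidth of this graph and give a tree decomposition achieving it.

Every bag has size at most 5, so the width is 5 − 1 = 4 and tw(G) ≤ 4. Conversely, {a, e, h, j, k} is a clique of size 5, and the vertices of any clique must share a bag in every tree decomposition; so some bag has ≥ 5 vertices and tw(G) ≥ 4. The upper and lower bounds meet at 4, so that is the treewidth.

Treewidth 4.
One optimal decomposition is:
Bags: B1 = {e, f, j, k, l}  B2 = {e, f, h, j, k}  B3 = {f, g, j, k, l}  B4 = {c, f, g, k, l}  B5 = {g, i, j, k, l}  B6 = {b, g, j, k, l}  B7 = {d, e, j, k, l}  B8 = {a, e, h, j, k}
Tree: B1–B2, B1–B3, B3–B4, B3–B5, B5–B6, B1–B7, B2–B8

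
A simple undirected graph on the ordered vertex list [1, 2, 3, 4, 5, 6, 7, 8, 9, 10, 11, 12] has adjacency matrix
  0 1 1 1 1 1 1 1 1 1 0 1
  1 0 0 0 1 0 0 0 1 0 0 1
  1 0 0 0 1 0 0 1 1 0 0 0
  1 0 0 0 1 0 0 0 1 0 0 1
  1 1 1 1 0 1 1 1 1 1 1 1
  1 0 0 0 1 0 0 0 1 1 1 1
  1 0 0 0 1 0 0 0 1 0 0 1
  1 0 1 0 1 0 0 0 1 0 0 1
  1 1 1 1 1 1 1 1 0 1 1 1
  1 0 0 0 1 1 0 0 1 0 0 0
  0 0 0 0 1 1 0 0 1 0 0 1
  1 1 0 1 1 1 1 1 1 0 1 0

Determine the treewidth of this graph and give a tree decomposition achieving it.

Each bag holds 5 vertices, so the decomposition has width 4, which upper-bounds the treewidth. Conversely, {1, 5, 6, 9, 10} is a clique of size 5, and the vertices of any clique must share a bag in every tree decomposition; so some bag has ≥ 5 vertices and tw(G) ≥ 4. Therefore the treewidth is 4.

Treewidth 4.
One optimal decomposition is:
Bags: B1 = {1, 5, 8, 9, 12}  B2 = {1, 5, 6, 9, 12}  B3 = {5, 6, 9, 11, 12}  B4 = {1, 2, 5, 9, 12}  B5 = {1, 4, 5, 9, 12}  B6 = {1, 5, 7, 9, 12}  B7 = {1, 3, 5, 8, 9}  B8 = {1, 5, 6, 9, 10}
Tree: B1–B2, B2–B3, B2–B4, B2–B5, B1–B6, B1–B7, B2–B8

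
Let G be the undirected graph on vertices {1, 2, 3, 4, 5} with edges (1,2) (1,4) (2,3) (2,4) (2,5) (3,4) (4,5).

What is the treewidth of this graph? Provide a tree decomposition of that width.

Treewidth 2.
One such decomposition:
Bags: B1 = {2, 3, 4}  B2 = {1, 2, 4}  B3 = {2, 4, 5}
Tree: B1–B2, B2–B3

Every bag has size at most 3, so the width is 3 − 1 = 2 and tw(G) ≤ 2. For the lower bound, the 3 vertices {1, 2, 4} are pairwise adjacent, and any tree decomposition puts a clique entirely inside one bag — forcing width ≥ 2. Combining the bounds, tw(G) = 2.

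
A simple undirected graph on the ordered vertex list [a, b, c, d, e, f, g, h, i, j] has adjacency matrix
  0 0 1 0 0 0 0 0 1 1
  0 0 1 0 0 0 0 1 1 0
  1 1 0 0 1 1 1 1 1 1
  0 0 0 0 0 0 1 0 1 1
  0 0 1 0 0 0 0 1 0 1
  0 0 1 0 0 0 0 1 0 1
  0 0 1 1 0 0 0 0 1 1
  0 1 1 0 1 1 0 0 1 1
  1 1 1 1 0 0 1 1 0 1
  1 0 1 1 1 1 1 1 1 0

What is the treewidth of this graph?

3

A width-3 tree decomposition is:
Bags: B1 = {c, f, h, j}  B2 = {c, h, i, j}  B3 = {a, c, i, j}  B4 = {c, g, i, j}  B5 = {d, g, i, j}  B6 = {b, c, h, i}  B7 = {c, e, h, j}
Tree: B1–B2, B2–B3, B3–B4, B4–B5, B2–B6, B2–B7
The largest bag has 4 vertices, giving width 3; this decomposition certifies tw(G) ≤ 3. Conversely, {d, g, i, j} is a clique of size 4, and the vertices of any clique must share a bag in every tree decomposition; so some bag has ≥ 4 vertices and tw(G) ≥ 3. The upper and lower bounds meet at 3, so that is the treewidth.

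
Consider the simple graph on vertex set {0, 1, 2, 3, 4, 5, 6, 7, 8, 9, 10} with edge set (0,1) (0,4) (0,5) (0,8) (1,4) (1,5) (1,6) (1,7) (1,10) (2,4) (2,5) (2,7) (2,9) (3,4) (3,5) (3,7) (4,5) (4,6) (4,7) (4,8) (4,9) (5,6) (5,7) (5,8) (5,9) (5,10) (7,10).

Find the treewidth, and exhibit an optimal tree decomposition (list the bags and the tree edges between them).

Treewidth 3.
One such decomposition:
Bags: B1 = {2, 4, 5, 7}  B2 = {2, 4, 5, 9}  B3 = {1, 4, 5, 7}  B4 = {3, 4, 5, 7}  B5 = {1, 5, 7, 10}  B6 = {1, 4, 5, 6}  B7 = {0, 1, 4, 5}  B8 = {0, 4, 5, 8}
Tree: B1–B2, B1–B3, B3–B4, B3–B5, B3–B6, B3–B7, B7–B8

Each bag holds 4 vertices, so the decomposition has width 3, which upper-bounds the treewidth. Conversely, {1, 5, 7, 10} is a clique of size 4, and the vertices of any clique must share a bag in every tree decomposition; so some bag has ≥ 4 vertices and tw(G) ≥ 3. Combining the bounds, tw(G) = 3.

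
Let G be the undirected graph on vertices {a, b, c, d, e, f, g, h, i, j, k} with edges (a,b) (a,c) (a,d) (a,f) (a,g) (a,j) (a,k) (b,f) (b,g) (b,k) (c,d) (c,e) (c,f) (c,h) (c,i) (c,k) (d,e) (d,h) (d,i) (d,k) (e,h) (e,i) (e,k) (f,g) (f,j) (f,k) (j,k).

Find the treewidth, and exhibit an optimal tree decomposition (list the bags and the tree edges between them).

The largest bag has 4 vertices, giving width 3; this decomposition certifies tw(G) ≤ 3. On the other hand G contains the 4-clique {a, b, f, g}. A clique must lie in a single bag of any decomposition, so no decomposition can have width below 3. Combining the bounds, tw(G) = 3.

Treewidth 3.
Bags: B1 = {a, c, d, k}  B2 = {a, c, f, k}  B3 = {c, d, e, k}  B4 = {a, b, f, k}  B5 = {c, d, e, h}  B6 = {a, f, j, k}  B7 = {c, d, e, i}  B8 = {a, b, f, g}
Tree: B1–B2, B1–B3, B2–B4, B3–B5, B2–B6, B3–B7, B4–B8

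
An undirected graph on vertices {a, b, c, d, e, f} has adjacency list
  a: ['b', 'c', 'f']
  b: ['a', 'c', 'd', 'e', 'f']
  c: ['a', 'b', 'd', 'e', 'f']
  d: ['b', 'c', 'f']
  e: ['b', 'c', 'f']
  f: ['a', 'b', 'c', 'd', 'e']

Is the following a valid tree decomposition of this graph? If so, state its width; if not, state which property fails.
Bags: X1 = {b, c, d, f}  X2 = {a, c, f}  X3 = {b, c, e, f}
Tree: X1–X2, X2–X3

No — edge (b,a) lies in no bag.

A tree decomposition must satisfy three properties: every vertex lies in some bag; for every edge, both endpoints lie together in some bag; and for every vertex, the bags containing it form a connected subtree. Here edge (b,a) lies in no bag, so the decomposition is invalid.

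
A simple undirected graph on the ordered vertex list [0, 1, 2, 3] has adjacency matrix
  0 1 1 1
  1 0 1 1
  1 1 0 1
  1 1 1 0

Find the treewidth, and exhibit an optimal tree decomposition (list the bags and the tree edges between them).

Treewidth 3.
Bags: B1 = {0, 1, 2, 3}
Tree: (single bag)

A single bag containing all 4 vertices is trivially a valid decomposition of width 3. Conversely, {0, 1, 2, 3} is a clique of size 4, and the vertices of any clique must share a bag in every tree decomposition; so some bag has ≥ 4 vertices and tw(G) ≥ 3. Therefore the treewidth is 3.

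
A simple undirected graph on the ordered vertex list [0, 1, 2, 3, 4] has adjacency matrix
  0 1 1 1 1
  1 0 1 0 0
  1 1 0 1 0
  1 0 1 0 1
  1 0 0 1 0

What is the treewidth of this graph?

A width-2 tree decomposition is:
Bags: B1 = {0, 2, 3}  B2 = {0, 3, 4}  B3 = {0, 1, 2}
Tree: B1–B2, B1–B3
Every bag has size at most 3, so the width is 3 − 1 = 2 and tw(G) ≤ 2. Conversely, {0, 1, 2} is a clique of size 3, and the vertices of any clique must share a bag in every tree decomposition; so some bag has ≥ 3 vertices and tw(G) ≥ 2. Hence tw(G) = 2 exactly.

2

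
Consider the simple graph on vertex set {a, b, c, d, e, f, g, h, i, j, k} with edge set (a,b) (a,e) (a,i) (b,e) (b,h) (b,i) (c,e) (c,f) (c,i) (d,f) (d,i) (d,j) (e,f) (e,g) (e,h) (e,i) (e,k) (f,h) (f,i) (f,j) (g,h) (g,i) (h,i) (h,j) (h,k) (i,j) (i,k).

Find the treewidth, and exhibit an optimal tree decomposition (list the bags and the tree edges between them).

Treewidth 3.
Bags: B1 = {e, f, h, i}  B2 = {b, e, h, i}  B3 = {a, b, e, i}  B4 = {f, h, i, j}  B5 = {e, h, i, k}  B6 = {c, e, f, i}  B7 = {e, g, h, i}  B8 = {d, f, i, j}
Tree: B1–B2, B2–B3, B1–B4, B2–B5, B1–B6, B5–B7, B4–B8

Each bag holds 4 vertices, so the decomposition has width 3, which upper-bounds the treewidth. On the other hand G contains the 4-clique {d, f, i, j}. A clique must lie in a single bag of any decomposition, so no decomposition can have width below 3. Hence tw(G) = 3 exactly.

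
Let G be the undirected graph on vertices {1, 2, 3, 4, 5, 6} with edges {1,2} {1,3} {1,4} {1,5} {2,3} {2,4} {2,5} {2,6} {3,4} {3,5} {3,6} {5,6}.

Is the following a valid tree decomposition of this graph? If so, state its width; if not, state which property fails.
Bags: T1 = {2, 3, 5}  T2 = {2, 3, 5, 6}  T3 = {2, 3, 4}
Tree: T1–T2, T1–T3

A tree decomposition must satisfy three properties: every vertex lies in some bag; for every edge, both endpoints lie together in some bag; and for every vertex, the bags containing it form a connected subtree. Here vertex 1 appears in no bag, so the decomposition is invalid.

No — vertex 1 appears in no bag.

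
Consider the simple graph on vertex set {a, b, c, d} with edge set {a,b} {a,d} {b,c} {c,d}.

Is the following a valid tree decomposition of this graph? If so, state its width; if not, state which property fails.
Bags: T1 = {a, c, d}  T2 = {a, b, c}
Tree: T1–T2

Yes; width 2.

Every vertex of G appears in some bag (union = {a, b, c, d}); every edge is covered by a bag; and for each vertex v the set of bags containing v is connected in the bag tree. The decomposition is therefore valid. The largest bag has 3 vertices, so the width is 2.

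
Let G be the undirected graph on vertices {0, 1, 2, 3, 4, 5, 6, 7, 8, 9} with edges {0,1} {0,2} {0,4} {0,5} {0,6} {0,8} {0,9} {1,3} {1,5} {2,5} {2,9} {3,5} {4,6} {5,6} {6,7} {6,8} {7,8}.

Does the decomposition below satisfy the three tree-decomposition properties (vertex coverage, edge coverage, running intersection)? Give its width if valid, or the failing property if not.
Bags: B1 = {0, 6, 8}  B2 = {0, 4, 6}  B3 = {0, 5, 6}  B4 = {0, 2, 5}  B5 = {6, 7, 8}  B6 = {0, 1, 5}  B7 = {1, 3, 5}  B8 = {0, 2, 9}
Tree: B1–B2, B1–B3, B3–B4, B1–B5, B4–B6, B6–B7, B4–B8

Vertex coverage: the bags together contain {0, 1, 2, 3, 4, 5, 6, 7, 8, 9}, the full vertex set. Edge coverage: each edge of G has both endpoints in at least one bag. Running intersection: for every vertex, the bags containing it form a connected subtree. All three properties hold, so this is a valid tree decomposition of width max|bag| − 1 = 2, and hence tw(G) ≤ 2.

Yes; width 2.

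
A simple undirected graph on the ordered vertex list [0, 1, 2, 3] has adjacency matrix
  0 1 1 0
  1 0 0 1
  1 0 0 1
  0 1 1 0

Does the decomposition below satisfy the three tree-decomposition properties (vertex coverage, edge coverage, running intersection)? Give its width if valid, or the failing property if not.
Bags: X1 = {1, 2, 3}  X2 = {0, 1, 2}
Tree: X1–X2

Vertex coverage: the bags together contain {0, 1, 2, 3}, the full vertex set. Edge coverage: each edge of G has both endpoints in at least one bag. Running intersection: for every vertex, the bags containing it form a connected subtree. All three properties hold, so this is a valid tree decomposition of width max|bag| − 1 = 2, and hence tw(G) ≤ 2.

Yes; width 2.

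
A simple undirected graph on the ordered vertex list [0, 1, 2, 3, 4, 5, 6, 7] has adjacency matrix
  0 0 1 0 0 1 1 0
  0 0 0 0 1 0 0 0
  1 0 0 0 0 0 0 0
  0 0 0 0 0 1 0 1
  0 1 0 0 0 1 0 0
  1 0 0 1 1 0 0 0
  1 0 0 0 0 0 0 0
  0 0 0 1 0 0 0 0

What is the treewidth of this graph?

1

A width-1 tree decomposition is:
Bags: B1 = {0, 2}  B2 = {0, 5}  B3 = {4, 5}  B4 = {1, 4}  B5 = {0, 6}  B6 = {3, 5}  B7 = {3, 7}
Tree: B1–B2, B2–B3, B3–B4, B1–B5, B3–B6, B6–B7
Every bag has size at most 2, so the width is 2 − 1 = 1 and tw(G) ≤ 1. Any graph with an edge has treewidth ≥ 1, and G has the edge 0–2. Hence tw(G) = 1 exactly.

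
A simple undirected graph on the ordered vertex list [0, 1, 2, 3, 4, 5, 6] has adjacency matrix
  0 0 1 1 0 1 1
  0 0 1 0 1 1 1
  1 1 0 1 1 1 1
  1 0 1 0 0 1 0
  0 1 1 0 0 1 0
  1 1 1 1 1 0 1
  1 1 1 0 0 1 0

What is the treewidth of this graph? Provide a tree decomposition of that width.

Treewidth 3.
One optimal decomposition is:
Bags: B1 = {0, 2, 5, 6}  B2 = {1, 2, 5, 6}  B3 = {1, 2, 4, 5}  B4 = {0, 2, 3, 5}
Tree: B1–B2, B2–B3, B1–B4

The largest bag has 4 vertices, giving width 3; this decomposition certifies tw(G) ≤ 3. For the lower bound, the 4 vertices {0, 2, 3, 5} are pairwise adjacent, and any tree decomposition puts a clique entirely inside one bag — forcing width ≥ 3. Combining the bounds, tw(G) = 3.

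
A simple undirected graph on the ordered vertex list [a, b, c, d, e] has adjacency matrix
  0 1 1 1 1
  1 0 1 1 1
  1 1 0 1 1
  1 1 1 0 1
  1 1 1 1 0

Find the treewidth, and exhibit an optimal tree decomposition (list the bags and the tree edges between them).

A single bag containing all 5 vertices is trivially a valid decomposition of width 4. For the lower bound, the 5 vertices {a, b, c, d, e} are pairwise adjacent, and any tree decomposition puts a clique entirely inside one bag — forcing width ≥ 4. Therefore the treewidth is 4.

Treewidth 4.
One such decomposition:
Bags: B1 = {a, b, c, d, e}
Tree: (single bag)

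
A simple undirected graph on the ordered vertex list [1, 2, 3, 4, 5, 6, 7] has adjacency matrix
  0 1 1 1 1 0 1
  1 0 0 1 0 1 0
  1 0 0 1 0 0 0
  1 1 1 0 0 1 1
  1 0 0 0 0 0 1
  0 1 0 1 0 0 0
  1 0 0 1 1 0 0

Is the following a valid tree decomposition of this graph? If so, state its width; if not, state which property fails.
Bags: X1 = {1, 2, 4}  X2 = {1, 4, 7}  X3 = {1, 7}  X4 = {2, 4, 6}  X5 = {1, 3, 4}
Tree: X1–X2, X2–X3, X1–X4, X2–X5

No — vertex 5 appears in no bag.

A tree decomposition must satisfy three properties: every vertex lies in some bag; for every edge, both endpoints lie together in some bag; and for every vertex, the bags containing it form a connected subtree. Here vertex 5 appears in no bag, so the decomposition is invalid.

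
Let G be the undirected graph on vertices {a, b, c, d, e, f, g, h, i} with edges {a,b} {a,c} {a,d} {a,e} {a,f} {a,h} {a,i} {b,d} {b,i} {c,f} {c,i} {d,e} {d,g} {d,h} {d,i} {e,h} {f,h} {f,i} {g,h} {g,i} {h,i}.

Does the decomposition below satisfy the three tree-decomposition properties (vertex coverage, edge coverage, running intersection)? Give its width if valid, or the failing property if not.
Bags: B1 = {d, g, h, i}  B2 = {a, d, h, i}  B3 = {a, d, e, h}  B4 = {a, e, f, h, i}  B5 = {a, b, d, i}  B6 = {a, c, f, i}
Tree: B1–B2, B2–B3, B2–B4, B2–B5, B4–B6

No — bags containing vertex e are not connected in the tree.

A tree decomposition must satisfy three properties: every vertex lies in some bag; for every edge, both endpoints lie together in some bag; and for every vertex, the bags containing it form a connected subtree. Here bags containing vertex e are not connected in the tree, so the decomposition is invalid.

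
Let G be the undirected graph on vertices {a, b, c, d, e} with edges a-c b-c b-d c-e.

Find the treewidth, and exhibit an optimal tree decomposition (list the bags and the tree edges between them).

Every bag has size at most 2, so the width is 2 − 1 = 1 and tw(G) ≤ 1. Any graph with an edge has treewidth ≥ 1, and G has the edge c–b. Combining the bounds, tw(G) = 1.

Treewidth 1.
One such decomposition:
Bags: B1 = {b, c}  B2 = {c, e}  B3 = {b, d}  B4 = {a, c}
Tree: B1–B2, B1–B3, B2–B4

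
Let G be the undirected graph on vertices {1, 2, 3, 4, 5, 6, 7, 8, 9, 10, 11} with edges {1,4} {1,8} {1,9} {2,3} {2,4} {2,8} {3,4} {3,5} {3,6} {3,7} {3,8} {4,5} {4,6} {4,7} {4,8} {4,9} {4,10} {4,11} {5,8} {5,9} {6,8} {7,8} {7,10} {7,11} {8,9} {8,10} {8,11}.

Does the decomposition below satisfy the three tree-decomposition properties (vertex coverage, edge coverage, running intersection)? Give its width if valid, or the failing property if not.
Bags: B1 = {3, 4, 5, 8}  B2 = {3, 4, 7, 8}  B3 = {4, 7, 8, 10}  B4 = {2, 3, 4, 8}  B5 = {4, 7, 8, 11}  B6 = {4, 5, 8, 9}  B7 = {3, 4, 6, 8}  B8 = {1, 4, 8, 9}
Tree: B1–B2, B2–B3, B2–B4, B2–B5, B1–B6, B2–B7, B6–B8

Yes; width 3.

Vertex coverage: the bags together contain {1, 2, 3, 4, 5, 6, 7, 8, 9, 10, 11}, the full vertex set. Edge coverage: each edge of G has both endpoints in at least one bag. Running intersection: for every vertex, the bags containing it form a connected subtree. All three properties hold, so this is a valid tree decomposition of width max|bag| − 1 = 3, and hence tw(G) ≤ 3.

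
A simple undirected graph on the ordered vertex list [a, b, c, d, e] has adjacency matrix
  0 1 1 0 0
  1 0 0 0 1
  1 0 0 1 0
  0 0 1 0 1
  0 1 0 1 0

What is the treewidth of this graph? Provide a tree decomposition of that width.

Each bag holds 3 vertices, so the decomposition has width 2, which upper-bounds the treewidth. Since a–b–e–d–c–a is a cycle in G, G is not acyclic. Forests are exactly the graphs of treewidth ≤ 1, so tw(G) ≥ 2. Combining the bounds, tw(G) = 2.

Treewidth 2.
Bags: B1 = {a, b, e}  B2 = {a, d, e}  B3 = {a, c, d}
Tree: B1–B2, B2–B3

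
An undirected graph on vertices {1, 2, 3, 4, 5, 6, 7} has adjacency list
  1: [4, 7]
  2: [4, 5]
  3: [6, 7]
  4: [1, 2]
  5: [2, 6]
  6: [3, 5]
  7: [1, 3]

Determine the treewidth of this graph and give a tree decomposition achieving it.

Treewidth 2.
One optimal decomposition is:
Bags: B1 = {1, 3, 7}  B2 = {1, 3, 6}  B3 = {1, 5, 6}  B4 = {1, 2, 5}  B5 = {1, 2, 4}
Tree: B1–B2, B2–B3, B3–B4, B4–B5

Each bag holds 3 vertices, so the decomposition has width 2, which upper-bounds the treewidth. The edges 1–7–3–6–5–2–4–1 form a cycle, so G is not a tree and its treewidth is at least 2. Combining the bounds, tw(G) = 2.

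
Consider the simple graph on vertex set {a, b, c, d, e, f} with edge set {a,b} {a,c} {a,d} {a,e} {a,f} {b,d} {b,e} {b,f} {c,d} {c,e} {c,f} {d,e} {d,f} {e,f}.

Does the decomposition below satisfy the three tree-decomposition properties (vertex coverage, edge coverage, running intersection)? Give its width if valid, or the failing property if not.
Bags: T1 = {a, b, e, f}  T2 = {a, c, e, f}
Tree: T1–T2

A tree decomposition must satisfy three properties: every vertex lies in some bag; for every edge, both endpoints lie together in some bag; and for every vertex, the bags containing it form a connected subtree. Here vertex d appears in no bag, so the decomposition is invalid.

No — vertex d appears in no bag.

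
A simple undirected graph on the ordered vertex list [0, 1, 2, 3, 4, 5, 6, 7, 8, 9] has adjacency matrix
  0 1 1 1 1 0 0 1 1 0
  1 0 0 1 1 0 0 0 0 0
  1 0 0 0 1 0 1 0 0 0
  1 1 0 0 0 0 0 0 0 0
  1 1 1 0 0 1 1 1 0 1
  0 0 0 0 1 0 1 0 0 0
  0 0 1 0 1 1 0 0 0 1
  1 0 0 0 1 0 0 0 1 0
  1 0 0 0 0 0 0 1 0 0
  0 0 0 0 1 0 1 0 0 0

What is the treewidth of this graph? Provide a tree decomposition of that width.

Treewidth 2.
One such decomposition:
Bags: B1 = {0, 1, 4}  B2 = {0, 4, 7}  B3 = {0, 1, 3}  B4 = {0, 2, 4}  B5 = {2, 4, 6}  B6 = {0, 7, 8}  B7 = {4, 6, 9}  B8 = {4, 5, 6}
Tree: B1–B2, B1–B3, B2–B4, B4–B5, B2–B6, B5–B7, B5–B8

Every bag has size at most 3, so the width is 3 − 1 = 2 and tw(G) ≤ 2. On the other hand G contains the 3-clique {0, 7, 8}. A clique must lie in a single bag of any decomposition, so no decomposition can have width below 2. Therefore the treewidth is 2.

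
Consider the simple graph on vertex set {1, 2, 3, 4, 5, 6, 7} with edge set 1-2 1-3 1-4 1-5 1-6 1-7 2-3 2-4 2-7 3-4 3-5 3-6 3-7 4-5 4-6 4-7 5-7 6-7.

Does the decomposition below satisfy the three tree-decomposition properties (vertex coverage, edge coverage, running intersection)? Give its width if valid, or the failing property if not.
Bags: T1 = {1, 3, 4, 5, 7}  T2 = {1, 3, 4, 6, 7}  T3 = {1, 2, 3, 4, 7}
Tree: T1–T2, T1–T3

Checking the three conditions: (i) the bags cover all of {1, 2, 3, 4, 5, 6, 7}; (ii) for each edge, some bag contains both endpoints; (iii) the bags containing any fixed vertex form a subtree. All hold, so the decomposition is valid with width 5 − 1 = 4.

Yes; width 4.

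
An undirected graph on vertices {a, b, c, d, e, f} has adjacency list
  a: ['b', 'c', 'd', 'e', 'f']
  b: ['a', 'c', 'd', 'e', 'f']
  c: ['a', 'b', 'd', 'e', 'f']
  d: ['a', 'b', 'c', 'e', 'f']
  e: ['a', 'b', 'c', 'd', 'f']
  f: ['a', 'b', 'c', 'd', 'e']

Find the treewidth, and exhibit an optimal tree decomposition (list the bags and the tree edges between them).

With just one bag of size 6, the width is 6 − 1 = 5, so tw(G) ≤ 5. For the lower bound, the 6 vertices {a, b, c, d, e, f} are pairwise adjacent, and any tree decomposition puts a clique entirely inside one bag — forcing width ≥ 5. Hence tw(G) = 5 exactly.

Treewidth 5.
One such decomposition:
Bags: B1 = {a, b, c, d, e, f}
Tree: (single bag)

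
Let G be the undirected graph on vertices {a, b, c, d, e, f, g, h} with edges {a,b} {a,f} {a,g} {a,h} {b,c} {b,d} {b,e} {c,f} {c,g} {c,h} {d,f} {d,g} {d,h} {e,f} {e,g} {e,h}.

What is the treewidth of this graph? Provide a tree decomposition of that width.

Every bag has size at most 5, so the width is 5 − 1 = 4 and tw(G) ≤ 4. For the lower bound: the 5 vertex sets {d,h}, {b,c}, {e,g}, {a}, {f} are disjoint, each induces a connected subgraph, and every pair is joined by at least one edge of G. Contracting each set to a single vertex therefore yields K_{5} as a minor, and since treewidth is minor-monotone, tw(G) ≥ tw(K_{5}) = 4. The upper and lower bounds meet at 4, so that is the treewidth.

Treewidth 4.
One optimal decomposition is:
Bags: B1 = {a, c, d, e, h}  B2 = {a, b, c, d, e}  B3 = {a, c, d, e, g}  B4 = {a, c, d, e, f}
Tree: B1–B2, B2–B3, B3–B4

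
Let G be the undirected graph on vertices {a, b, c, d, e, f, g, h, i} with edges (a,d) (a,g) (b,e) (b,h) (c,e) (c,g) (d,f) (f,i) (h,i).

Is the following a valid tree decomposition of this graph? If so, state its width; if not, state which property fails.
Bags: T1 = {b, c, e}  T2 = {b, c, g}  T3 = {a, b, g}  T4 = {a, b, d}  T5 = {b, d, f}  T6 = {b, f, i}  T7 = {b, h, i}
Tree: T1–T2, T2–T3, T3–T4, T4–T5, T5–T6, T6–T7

Every vertex of G appears in some bag (union = {a, b, c, d, e, f, g, h, i}); every edge is covered by a bag; and for each vertex v the set of bags containing v is connected in the bag tree. The decomposition is therefore valid. The largest bag has 3 vertices, so the width is 2.

Yes; width 2.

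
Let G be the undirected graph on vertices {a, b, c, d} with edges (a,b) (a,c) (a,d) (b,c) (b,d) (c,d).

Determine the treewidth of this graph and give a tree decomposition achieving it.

Treewidth 3.
One such decomposition:
Bags: B1 = {a, b, c, d}
Tree: (single bag)

With just one bag of size 4, the width is 4 − 1 = 3, so tw(G) ≤ 3. Conversely, {a, b, c, d} is a clique of size 4, and the vertices of any clique must share a bag in every tree decomposition; so some bag has ≥ 4 vertices and tw(G) ≥ 3. Combining the bounds, tw(G) = 3.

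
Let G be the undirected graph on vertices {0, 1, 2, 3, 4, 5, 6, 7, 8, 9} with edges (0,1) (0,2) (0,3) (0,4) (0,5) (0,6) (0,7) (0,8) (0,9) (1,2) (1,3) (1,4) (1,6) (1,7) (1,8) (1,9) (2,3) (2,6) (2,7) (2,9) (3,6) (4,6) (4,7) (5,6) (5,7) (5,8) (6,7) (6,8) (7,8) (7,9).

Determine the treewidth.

A width-4 tree decomposition is:
Bags: B1 = {0, 1, 6, 7, 8}  B2 = {0, 1, 2, 6, 7}  B3 = {0, 1, 2, 3, 6}  B4 = {0, 1, 2, 7, 9}  B5 = {0, 1, 4, 6, 7}  B6 = {0, 5, 6, 7, 8}
Tree: B1–B2, B2–B3, B2–B4, B2–B5, B1–B6
Every bag has size at most 5, so the width is 5 − 1 = 4 and tw(G) ≤ 4. Conversely, {0, 1, 2, 7, 9} is a clique of size 5, and the vertices of any clique must share a bag in every tree decomposition; so some bag has ≥ 5 vertices and tw(G) ≥ 4. Therefore the treewidth is 4.

4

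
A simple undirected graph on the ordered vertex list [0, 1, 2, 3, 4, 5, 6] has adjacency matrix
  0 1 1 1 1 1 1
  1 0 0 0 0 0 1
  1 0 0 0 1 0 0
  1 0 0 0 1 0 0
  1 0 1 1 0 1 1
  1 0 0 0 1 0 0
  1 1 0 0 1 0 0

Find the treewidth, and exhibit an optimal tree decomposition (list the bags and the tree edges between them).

Treewidth 2.
Bags: B1 = {0, 4, 5}  B2 = {0, 4, 6}  B3 = {0, 2, 4}  B4 = {0, 1, 6}  B5 = {0, 3, 4}
Tree: B1–B2, B1–B3, B2–B4, B2–B5

The largest bag has 3 vertices, giving width 2; this decomposition certifies tw(G) ≤ 2. On the other hand G contains the 3-clique {0, 1, 6}. A clique must lie in a single bag of any decomposition, so no decomposition can have width below 2. The upper and lower bounds meet at 2, so that is the treewidth.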